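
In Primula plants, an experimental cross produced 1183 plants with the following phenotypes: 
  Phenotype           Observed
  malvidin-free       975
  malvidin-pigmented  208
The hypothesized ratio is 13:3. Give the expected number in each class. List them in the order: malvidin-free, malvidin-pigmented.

The 13:3 ratio has 16 parts, so with N = 1183 the expected counts are:
  malvidin-free: 1183 × 13/16 = 961.1875
  malvidin-pigmented: 1183 × 3/16 = 221.8125

961.1875, 221.8125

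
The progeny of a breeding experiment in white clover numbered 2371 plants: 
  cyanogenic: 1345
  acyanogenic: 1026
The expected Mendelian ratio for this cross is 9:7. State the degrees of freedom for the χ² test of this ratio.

A goodness-of-fit test with 2 phenotype classes has df = 2 − 1 = 1.

1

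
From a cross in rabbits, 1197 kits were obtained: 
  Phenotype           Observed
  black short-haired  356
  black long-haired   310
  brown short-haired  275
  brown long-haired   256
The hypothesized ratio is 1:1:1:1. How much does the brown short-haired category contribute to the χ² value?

1.965

Expected counts for N = 1197 under a 1:1:1:1 ratio (total parts = 4):
  black short-haired: 1197 × 1/4 = 299.25
  black long-haired: 1197 × 1/4 = 299.25
  brown short-haired: 1197 × 1/4 = 299.25
  brown long-haired: 1197 × 1/4 = 299.25
Contribution of brown short-haired: (275 − 299.25)² / 299.25 = 1.9651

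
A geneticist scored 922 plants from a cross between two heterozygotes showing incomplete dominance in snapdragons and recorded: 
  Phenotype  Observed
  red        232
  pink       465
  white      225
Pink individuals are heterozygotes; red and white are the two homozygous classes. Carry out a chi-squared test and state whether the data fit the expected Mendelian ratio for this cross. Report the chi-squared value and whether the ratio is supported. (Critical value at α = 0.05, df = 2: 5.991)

With incomplete dominance, a heterozygote × heterozygote cross gives a 1:2:1 phenotypic ratio.
Under the 1:2:1 hypothesis (Σ ratio = 4, N = 922):
  red: 922 × 1/4 = 230.5
  pink: 922 × 2/4 = 461
  white: 922 × 1/4 = 230.5
χ² = Σ (O − E)² / E
  red: (232 − 230.5)² / 230.5 = 0.0098
  pink: (465 − 461)² / 461 = 0.0347
  white: (225 − 230.5)² / 230.5 = 0.1312
χ² = 0.0098 + 0.0347 + 0.1312 = 0.1757 ≈ 0.176
Degrees of freedom = 3 − 1 = 2; critical value at α = 0.05 is 5.991.
Since 0.176 < 5.991, we fail to reject the null hypothesis — the data are consistent with the 1:2:1 ratio.

0.176; consistent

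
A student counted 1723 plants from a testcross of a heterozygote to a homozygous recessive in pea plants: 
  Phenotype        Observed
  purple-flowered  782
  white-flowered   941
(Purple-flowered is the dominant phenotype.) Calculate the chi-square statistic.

14.673

A testcross of a heterozygote (Aa × aa) gives a 1:1 phenotypic ratio.
Total ratio parts = 2. Expected numbers out of 1723:
  purple-flowered: 1723 × 1/2 = 861.5
  white-flowered: 1723 × 1/2 = 861.5
χ² = Σ (O − E)² / E
  purple-flowered: (782 − 861.5)² / 861.5 = 7.3363
  white-flowered: (941 − 861.5)² / 861.5 = 7.3363
χ² = 7.3363 + 7.3363 = 14.6726 ≈ 14.673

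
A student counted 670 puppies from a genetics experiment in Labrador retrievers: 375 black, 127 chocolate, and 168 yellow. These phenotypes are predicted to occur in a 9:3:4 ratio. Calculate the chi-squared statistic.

Under the 9:3:4 hypothesis (Σ ratio = 16, N = 670):
  black: 670 × 9/16 = 376.875
  chocolate: 670 × 3/16 = 125.625
  yellow: 670 × 4/16 = 167.5
χ² = Σ (O − E)² / E
  black: (375 − 376.875)² / 376.875 = 0.0093
  chocolate: (127 − 125.625)² / 125.625 = 0.0150
  yellow: (168 − 167.5)² / 167.5 = 0.0015
χ² = 0.0093 + 0.0150 + 0.0015 = 0.0258 ≈ 0.026

0.026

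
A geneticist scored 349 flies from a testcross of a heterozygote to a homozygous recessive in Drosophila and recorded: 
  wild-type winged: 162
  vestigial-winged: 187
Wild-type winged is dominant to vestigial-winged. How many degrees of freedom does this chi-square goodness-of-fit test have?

A testcross of a heterozygote (Aa × aa) gives a 1:1 phenotypic ratio.
A goodness-of-fit test with 2 phenotype classes has df = 2 − 1 = 1.

1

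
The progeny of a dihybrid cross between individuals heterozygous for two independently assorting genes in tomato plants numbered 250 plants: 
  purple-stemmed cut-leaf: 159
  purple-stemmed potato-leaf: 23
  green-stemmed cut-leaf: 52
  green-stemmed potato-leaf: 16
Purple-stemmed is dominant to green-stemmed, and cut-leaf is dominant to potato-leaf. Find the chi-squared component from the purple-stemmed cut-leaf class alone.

A dihybrid F₂ with independent assortment and complete dominance at both loci gives a 9:3:3:1 phenotypic ratio.
Total ratio parts = 16. Expected numbers out of 250:
  purple-stemmed cut-leaf: 250 × 9/16 = 140.625
  purple-stemmed potato-leaf: 250 × 3/16 = 46.875
  green-stemmed cut-leaf: 250 × 3/16 = 46.875
  green-stemmed potato-leaf: 250 × 1/16 = 15.625
Contribution of purple-stemmed cut-leaf: (159 − 140.625)² / 140.625 = 2.4010

2.401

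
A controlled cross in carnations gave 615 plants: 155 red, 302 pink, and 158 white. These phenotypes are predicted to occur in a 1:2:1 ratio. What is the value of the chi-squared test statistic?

Total ratio parts = 4. Expected numbers out of 615:
  red: 615 × 1/4 = 153.75
  pink: 615 × 2/4 = 307.5
  white: 615 × 1/4 = 153.75
χ² = Σ (O − E)² / E
  red: (155 − 153.75)² / 153.75 = 0.0102
  pink: (302 − 307.5)² / 307.5 = 0.0984
  white: (158 − 153.75)² / 153.75 = 0.1175
χ² = 0.0102 + 0.0984 + 0.1175 = 0.2261 ≈ 0.226

0.226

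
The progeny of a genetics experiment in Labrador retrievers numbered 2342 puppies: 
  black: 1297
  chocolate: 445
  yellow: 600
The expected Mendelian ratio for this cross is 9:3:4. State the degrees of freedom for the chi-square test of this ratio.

A goodness-of-fit test with 3 phenotype classes has df = 3 − 1 = 2.

2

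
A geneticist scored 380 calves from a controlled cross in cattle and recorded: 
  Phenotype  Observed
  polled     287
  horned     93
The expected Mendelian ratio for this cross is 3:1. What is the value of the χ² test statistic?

0.056

Total ratio parts = 4. Expected numbers out of 380:
  polled: 380 × 3/4 = 285
  horned: 380 × 1/4 = 95
χ² = Σ (O − E)² / E
  polled: (287 − 285)² / 285 = 0.0140
  horned: (93 − 95)² / 95 = 0.0421
χ² = 0.0140 + 0.0421 = 0.0561 ≈ 0.056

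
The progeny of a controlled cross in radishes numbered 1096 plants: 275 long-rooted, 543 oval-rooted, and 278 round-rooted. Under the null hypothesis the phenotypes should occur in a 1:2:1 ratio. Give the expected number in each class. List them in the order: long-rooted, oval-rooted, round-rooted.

274, 548, 274

The 1:2:1 ratio has 4 parts, so with N = 1096 the expected counts are:
  long-rooted: 1096 × 1/4 = 274
  oval-rooted: 1096 × 2/4 = 548
  round-rooted: 1096 × 1/4 = 274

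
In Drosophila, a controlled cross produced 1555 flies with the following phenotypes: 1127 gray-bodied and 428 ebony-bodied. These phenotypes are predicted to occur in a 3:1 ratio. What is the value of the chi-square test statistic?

5.284

The 3:1 ratio has 4 parts, so with N = 1555 the expected counts are:
  gray-bodied: 1555 × 3/4 = 1166.25
  ebony-bodied: 1555 × 1/4 = 388.75
χ² = Σ (O − E)² / E
  gray-bodied: (1127 − 1166.25)² / 1166.25 = 1.3210
  ebony-bodied: (428 − 388.75)² / 388.75 = 3.9629
χ² = 1.3210 + 3.9629 = 5.2839 ≈ 5.284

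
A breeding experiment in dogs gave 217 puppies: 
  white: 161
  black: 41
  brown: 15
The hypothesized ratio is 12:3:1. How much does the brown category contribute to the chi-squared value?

Expected counts for N = 217 under a 12:3:1 ratio (total parts = 16):
  white: 217 × 12/16 = 162.75
  black: 217 × 3/16 = 40.6875
  brown: 217 × 1/16 = 13.5625
Contribution of brown: (15 − 13.5625)² / 13.5625 = 0.1524

0.152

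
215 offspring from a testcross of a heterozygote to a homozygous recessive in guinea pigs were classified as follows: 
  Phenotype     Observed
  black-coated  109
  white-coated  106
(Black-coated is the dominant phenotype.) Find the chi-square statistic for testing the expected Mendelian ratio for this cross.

0.042

A testcross of a heterozygote (Aa × aa) gives a 1:1 phenotypic ratio.
Total ratio parts = 2. Expected numbers out of 215:
  black-coated: 215 × 1/2 = 107.5
  white-coated: 215 × 1/2 = 107.5
χ² = Σ (O − E)² / E
  black-coated: (109 − 107.5)² / 107.5 = 0.0209
  white-coated: (106 − 107.5)² / 107.5 = 0.0209
χ² = 0.0209 + 0.0209 = 0.0418 ≈ 0.042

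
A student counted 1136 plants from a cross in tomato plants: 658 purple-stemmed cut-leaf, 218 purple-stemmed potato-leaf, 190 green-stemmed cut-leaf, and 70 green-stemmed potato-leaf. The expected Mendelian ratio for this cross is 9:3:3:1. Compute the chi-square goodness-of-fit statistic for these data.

Under the 9:3:3:1 hypothesis (Σ ratio = 16, N = 1136):
  purple-stemmed cut-leaf: 1136 × 9/16 = 639
  purple-stemmed potato-leaf: 1136 × 3/16 = 213
  green-stemmed cut-leaf: 1136 × 3/16 = 213
  green-stemmed potato-leaf: 1136 × 1/16 = 71
χ² = Σ (O − E)² / E
  purple-stemmed cut-leaf: (658 − 639)² / 639 = 0.5649
  purple-stemmed potato-leaf: (218 − 213)² / 213 = 0.1174
  green-stemmed cut-leaf: (190 − 213)² / 213 = 2.4836
  green-stemmed potato-leaf: (70 − 71)² / 71 = 0.0141
χ² = 0.5649 + 0.1174 + 2.4836 + 0.0141 = 3.180

3.180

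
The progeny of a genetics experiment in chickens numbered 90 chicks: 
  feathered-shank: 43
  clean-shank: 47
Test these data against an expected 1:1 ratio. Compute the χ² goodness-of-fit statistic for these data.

0.178

Expected counts for N = 90 under a 1:1 ratio (total parts = 2):
  feathered-shank: 90 × 1/2 = 45
  clean-shank: 90 × 1/2 = 45
χ² = Σ (O − E)² / E
  feathered-shank: (43 − 45)² / 45 = 0.0889
  clean-shank: (47 − 45)² / 45 = 0.0889
χ² = 0.0889 + 0.0889 = 0.1778 ≈ 0.178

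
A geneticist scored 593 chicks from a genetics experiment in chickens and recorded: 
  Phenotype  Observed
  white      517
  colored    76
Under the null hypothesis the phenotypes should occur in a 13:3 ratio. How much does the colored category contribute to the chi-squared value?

Under the 13:3 hypothesis (Σ ratio = 16, N = 593):
  white: 593 × 13/16 = 481.8125
  colored: 593 × 3/16 = 111.1875
Contribution of colored: (76 − 111.1875)² / 111.1875 = 11.1358

11.136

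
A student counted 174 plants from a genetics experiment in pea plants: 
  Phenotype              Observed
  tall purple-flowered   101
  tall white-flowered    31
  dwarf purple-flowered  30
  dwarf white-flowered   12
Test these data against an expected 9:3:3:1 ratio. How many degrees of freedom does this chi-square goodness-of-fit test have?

A goodness-of-fit test with 4 phenotype classes has df = 4 − 1 = 3.

3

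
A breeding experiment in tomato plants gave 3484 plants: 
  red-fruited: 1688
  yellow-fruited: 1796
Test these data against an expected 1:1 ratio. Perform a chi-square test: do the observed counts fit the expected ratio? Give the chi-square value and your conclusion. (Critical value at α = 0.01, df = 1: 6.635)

The 1:1 ratio has 2 parts, so with N = 3484 the expected counts are:
  red-fruited: 3484 × 1/2 = 1742
  yellow-fruited: 3484 × 1/2 = 1742
χ² = Σ (O − E)² / E
  red-fruited: (1688 − 1742)² / 1742 = 1.6739
  yellow-fruited: (1796 − 1742)² / 1742 = 1.6739
χ² = 1.6739 + 1.6739 = 3.3478 ≈ 3.348
Degrees of freedom = 2 − 1 = 1; critical value at α = 0.01 is 6.635.
Since 3.348 < 6.635, we fail to reject the null hypothesis — the data are consistent with the 1:1 ratio.

3.348; consistent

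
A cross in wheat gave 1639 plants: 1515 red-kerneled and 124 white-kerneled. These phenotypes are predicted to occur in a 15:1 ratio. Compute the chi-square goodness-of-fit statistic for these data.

4.841

Expected counts for N = 1639 under a 15:1 ratio (total parts = 16):
  red-kerneled: 1639 × 15/16 = 1536.5625
  white-kerneled: 1639 × 1/16 = 102.4375
χ² = Σ (O − E)² / E
  red-kerneled: (1515 − 1536.5625)² / 1536.5625 = 0.3026
  white-kerneled: (124 − 102.4375)² / 102.4375 = 4.5388
χ² = 0.3026 + 4.5388 = 4.8414 ≈ 4.841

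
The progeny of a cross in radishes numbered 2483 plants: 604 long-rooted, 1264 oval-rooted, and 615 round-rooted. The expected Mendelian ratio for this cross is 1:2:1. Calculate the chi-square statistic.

0.913

Under the 1:2:1 hypothesis (Σ ratio = 4, N = 2483):
  long-rooted: 2483 × 1/4 = 620.75
  oval-rooted: 2483 × 2/4 = 1241.5
  round-rooted: 2483 × 1/4 = 620.75
χ² = Σ (O − E)² / E
  long-rooted: (604 − 620.75)² / 620.75 = 0.4520
  oval-rooted: (1264 − 1241.5)² / 1241.5 = 0.4078
  round-rooted: (615 − 620.75)² / 620.75 = 0.0533
χ² = 0.4520 + 0.4078 + 0.0533 = 0.9131 ≈ 0.913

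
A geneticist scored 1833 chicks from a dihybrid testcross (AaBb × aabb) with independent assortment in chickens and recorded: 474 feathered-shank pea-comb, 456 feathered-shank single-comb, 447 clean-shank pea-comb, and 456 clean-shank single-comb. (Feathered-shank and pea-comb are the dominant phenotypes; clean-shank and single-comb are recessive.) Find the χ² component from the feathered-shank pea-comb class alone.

A dihybrid testcross with independent assortment gives a 1:1:1:1 ratio.
Expected counts for N = 1833 under a 1:1:1:1 ratio (total parts = 4):
  feathered-shank pea-comb: 1833 × 1/4 = 458.25
  feathered-shank single-comb: 1833 × 1/4 = 458.25
  clean-shank pea-comb: 1833 × 1/4 = 458.25
  clean-shank single-comb: 1833 × 1/4 = 458.25
Contribution of feathered-shank pea-comb: (474 − 458.25)² / 458.25 = 0.5413

0.541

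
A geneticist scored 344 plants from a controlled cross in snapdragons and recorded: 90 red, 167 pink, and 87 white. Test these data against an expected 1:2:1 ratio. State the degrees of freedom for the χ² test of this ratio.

2

A goodness-of-fit test with 3 phenotype classes has df = 3 − 1 = 2.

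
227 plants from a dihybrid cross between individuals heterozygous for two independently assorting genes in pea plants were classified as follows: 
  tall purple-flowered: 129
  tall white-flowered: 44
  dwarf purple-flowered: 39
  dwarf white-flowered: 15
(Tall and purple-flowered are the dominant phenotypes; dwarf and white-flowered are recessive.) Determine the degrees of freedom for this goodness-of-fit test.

A dihybrid F₂ with independent assortment and complete dominance at both loci gives a 9:3:3:1 phenotypic ratio.
A goodness-of-fit test with 4 phenotype classes has df = 4 − 1 = 3.

3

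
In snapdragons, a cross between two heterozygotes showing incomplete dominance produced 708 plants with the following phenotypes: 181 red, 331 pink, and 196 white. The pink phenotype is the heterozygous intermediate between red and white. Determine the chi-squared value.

With incomplete dominance, a heterozygote × heterozygote cross gives a 1:2:1 phenotypic ratio.
The 1:2:1 ratio has 4 parts, so with N = 708 the expected counts are:
  red: 708 × 1/4 = 177
  pink: 708 × 2/4 = 354
  white: 708 × 1/4 = 177
χ² = Σ (O − E)² / E
  red: (181 − 177)² / 177 = 0.0904
  pink: (331 − 354)² / 354 = 1.4944
  white: (196 − 177)² / 177 = 2.0395
χ² = 0.0904 + 1.4944 + 2.0395 = 3.6243 ≈ 3.624

3.624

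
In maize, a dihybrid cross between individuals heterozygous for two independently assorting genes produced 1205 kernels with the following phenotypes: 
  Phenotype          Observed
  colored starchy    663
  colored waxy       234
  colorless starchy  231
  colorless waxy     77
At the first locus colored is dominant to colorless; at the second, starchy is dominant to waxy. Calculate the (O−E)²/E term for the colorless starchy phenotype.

A dihybrid F₂ with independent assortment and complete dominance at both loci gives a 9:3:3:1 phenotypic ratio.
The 9:3:3:1 ratio has 16 parts, so with N = 1205 the expected counts are:
  colored starchy: 1205 × 9/16 = 677.8125
  colored waxy: 1205 × 3/16 = 225.9375
  colorless starchy: 1205 × 3/16 = 225.9375
  colorless waxy: 1205 × 1/16 = 75.3125
Contribution of colorless starchy: (231 − 225.9375)² / 225.9375 = 0.1134

0.113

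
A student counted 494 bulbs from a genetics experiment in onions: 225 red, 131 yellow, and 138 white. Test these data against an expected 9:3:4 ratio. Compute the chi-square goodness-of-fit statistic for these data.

Under the 9:3:4 hypothesis (Σ ratio = 16, N = 494):
  red: 494 × 9/16 = 277.875
  yellow: 494 × 3/16 = 92.625
  white: 494 × 4/16 = 123.5
χ² = Σ (O − E)² / E
  red: (225 − 277.875)² / 277.875 = 10.0612
  yellow: (131 − 92.625)² / 92.625 = 15.8990
  white: (138 − 123.5)² / 123.5 = 1.7024
χ² = 10.0612 + 15.8990 + 1.7024 = 27.6626 ≈ 27.663

27.663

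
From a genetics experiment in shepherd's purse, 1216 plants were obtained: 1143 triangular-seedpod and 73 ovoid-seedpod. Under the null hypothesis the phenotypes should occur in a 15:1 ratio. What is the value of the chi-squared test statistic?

0.126

The 15:1 ratio has 16 parts, so with N = 1216 the expected counts are:
  triangular-seedpod: 1216 × 15/16 = 1140
  ovoid-seedpod: 1216 × 1/16 = 76
χ² = Σ (O − E)² / E
  triangular-seedpod: (1143 − 1140)² / 1140 = 0.0079
  ovoid-seedpod: (73 − 76)² / 76 = 0.1184
χ² = 0.0079 + 0.1184 = 0.1263 ≈ 0.126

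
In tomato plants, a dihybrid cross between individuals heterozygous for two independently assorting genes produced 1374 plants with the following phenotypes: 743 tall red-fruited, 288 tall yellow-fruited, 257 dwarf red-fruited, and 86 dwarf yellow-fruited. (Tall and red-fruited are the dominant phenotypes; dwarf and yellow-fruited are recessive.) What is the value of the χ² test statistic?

A dihybrid F₂ with independent assortment and complete dominance at both loci gives a 9:3:3:1 phenotypic ratio.
The 9:3:3:1 ratio has 16 parts, so with N = 1374 the expected counts are:
  tall red-fruited: 1374 × 9/16 = 772.875
  tall yellow-fruited: 1374 × 3/16 = 257.625
  dwarf red-fruited: 1374 × 3/16 = 257.625
  dwarf yellow-fruited: 1374 × 1/16 = 85.875
χ² = Σ (O − E)² / E
  tall red-fruited: (743 − 772.875)² / 772.875 = 1.1548
  tall yellow-fruited: (288 − 257.625)² / 257.625 = 3.5813
  dwarf red-fruited: (257 − 257.625)² / 257.625 = 0.0015
  dwarf yellow-fruited: (86 − 85.875)² / 85.875 = 0.0002
χ² = 1.1548 + 3.5813 + 0.0015 + 0.0002 = 4.7378 ≈ 4.738

4.738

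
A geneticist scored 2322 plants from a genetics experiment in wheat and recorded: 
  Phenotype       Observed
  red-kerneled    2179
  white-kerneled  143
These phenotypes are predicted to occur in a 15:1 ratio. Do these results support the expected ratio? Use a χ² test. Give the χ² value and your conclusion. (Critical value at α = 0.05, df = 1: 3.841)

The 15:1 ratio has 16 parts, so with N = 2322 the expected counts are:
  red-kerneled: 2322 × 15/16 = 2176.875
  white-kerneled: 2322 × 1/16 = 145.125
χ² = Σ (O − E)² / E
  red-kerneled: (2179 − 2176.875)² / 2176.875 = 0.0021
  white-kerneled: (143 − 145.125)² / 145.125 = 0.0311
χ² = 0.0021 + 0.0311 = 0.0332 ≈ 0.033
Degrees of freedom = 2 − 1 = 1; critical value at α = 0.05 is 3.841.
Since 0.033 < 3.841, we fail to reject the null hypothesis — the data are consistent with the 15:1 ratio.

0.033; consistent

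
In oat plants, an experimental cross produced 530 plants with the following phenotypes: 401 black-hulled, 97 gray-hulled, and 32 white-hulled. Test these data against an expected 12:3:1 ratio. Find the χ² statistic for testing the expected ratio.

Expected counts for N = 530 under a 12:3:1 ratio (total parts = 16):
  black-hulled: 530 × 12/16 = 397.5
  gray-hulled: 530 × 3/16 = 99.375
  white-hulled: 530 × 1/16 = 33.125
χ² = Σ (O − E)² / E
  black-hulled: (401 − 397.5)² / 397.5 = 0.0308
  gray-hulled: (97 − 99.375)² / 99.375 = 0.0568
  white-hulled: (32 − 33.125)² / 33.125 = 0.0382
χ² = 0.0308 + 0.0568 + 0.0382 = 0.1258 ≈ 0.126

0.126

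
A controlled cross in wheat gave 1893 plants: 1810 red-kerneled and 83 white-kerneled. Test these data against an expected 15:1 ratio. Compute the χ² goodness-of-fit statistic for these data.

The 15:1 ratio has 16 parts, so with N = 1893 the expected counts are:
  red-kerneled: 1893 × 15/16 = 1774.6875
  white-kerneled: 1893 × 1/16 = 118.3125
χ² = Σ (O − E)² / E
  red-kerneled: (1810 − 1774.6875)² / 1774.6875 = 0.7026
  white-kerneled: (83 − 118.3125)² / 118.3125 = 10.5397
χ² = 0.7026 + 10.5397 = 11.2423 ≈ 11.242

11.242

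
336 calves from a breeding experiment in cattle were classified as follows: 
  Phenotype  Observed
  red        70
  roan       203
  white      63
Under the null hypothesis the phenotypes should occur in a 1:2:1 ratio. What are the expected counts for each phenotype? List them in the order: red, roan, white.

Under the 1:2:1 hypothesis (Σ ratio = 4, N = 336):
  red: 336 × 1/4 = 84
  roan: 336 × 2/4 = 168
  white: 336 × 1/4 = 84

84, 168, 84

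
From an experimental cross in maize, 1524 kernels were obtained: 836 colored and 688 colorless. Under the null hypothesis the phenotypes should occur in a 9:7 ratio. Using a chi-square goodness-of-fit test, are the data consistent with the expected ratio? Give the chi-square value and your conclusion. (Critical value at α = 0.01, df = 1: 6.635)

Expected counts for N = 1524 under a 9:7 ratio (total parts = 16):
  colored: 1524 × 9/16 = 857.25
  colorless: 1524 × 7/16 = 666.75
χ² = Σ (O − E)² / E
  colored: (836 − 857.25)² / 857.25 = 0.5268
  colorless: (688 − 666.75)² / 666.75 = 0.6773
χ² = 0.5268 + 0.6773 = 1.2041 ≈ 1.204
Degrees of freedom = 2 − 1 = 1; critical value at α = 0.01 is 6.635.
Since 1.204 < 6.635, we fail to reject the null hypothesis — the data are consistent with the 9:7 ratio.

1.204; consistent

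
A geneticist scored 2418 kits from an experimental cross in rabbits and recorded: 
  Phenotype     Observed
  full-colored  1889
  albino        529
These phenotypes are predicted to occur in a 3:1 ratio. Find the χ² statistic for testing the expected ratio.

12.573

Total ratio parts = 4. Expected numbers out of 2418:
  full-colored: 2418 × 3/4 = 1813.5
  albino: 2418 × 1/4 = 604.5
χ² = Σ (O − E)² / E
  full-colored: (1889 − 1813.5)² / 1813.5 = 3.1432
  albino: (529 − 604.5)² / 604.5 = 9.4297
χ² = 3.1432 + 9.4297 = 12.5729 ≈ 12.573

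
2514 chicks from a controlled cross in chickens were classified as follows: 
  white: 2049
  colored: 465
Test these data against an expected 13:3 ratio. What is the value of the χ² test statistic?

0.106

The 13:3 ratio has 16 parts, so with N = 2514 the expected counts are:
  white: 2514 × 13/16 = 2042.625
  colored: 2514 × 3/16 = 471.375
χ² = Σ (O − E)² / E
  white: (2049 − 2042.625)² / 2042.625 = 0.0199
  colored: (465 − 471.375)² / 471.375 = 0.0862
χ² = 0.0199 + 0.0862 = 0.1061 ≈ 0.106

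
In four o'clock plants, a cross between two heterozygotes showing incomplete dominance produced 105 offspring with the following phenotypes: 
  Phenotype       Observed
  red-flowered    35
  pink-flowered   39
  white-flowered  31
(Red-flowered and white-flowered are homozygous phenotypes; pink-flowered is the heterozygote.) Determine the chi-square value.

7.248

With incomplete dominance, a heterozygote × heterozygote cross gives a 1:2:1 phenotypic ratio.
Under the 1:2:1 hypothesis (Σ ratio = 4, N = 105):
  red-flowered: 105 × 1/4 = 26.25
  pink-flowered: 105 × 2/4 = 52.5
  white-flowered: 105 × 1/4 = 26.25
χ² = Σ (O − E)² / E
  red-flowered: (35 − 26.25)² / 26.25 = 2.9167
  pink-flowered: (39 − 52.5)² / 52.5 = 3.4714
  white-flowered: (31 − 26.25)² / 26.25 = 0.8595
χ² = 2.9167 + 3.4714 + 0.8595 = 7.2476 ≈ 7.248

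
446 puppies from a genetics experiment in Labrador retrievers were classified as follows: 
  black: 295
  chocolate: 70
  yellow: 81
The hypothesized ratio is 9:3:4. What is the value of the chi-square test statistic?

Under the 9:3:4 hypothesis (Σ ratio = 16, N = 446):
  black: 446 × 9/16 = 250.875
  chocolate: 446 × 3/16 = 83.625
  yellow: 446 × 4/16 = 111.5
χ² = Σ (O − E)² / E
  black: (295 − 250.875)² / 250.875 = 7.7609
  chocolate: (70 − 83.625)² / 83.625 = 2.2199
  yellow: (81 − 111.5)² / 111.5 = 8.3430
χ² = 7.7609 + 2.2199 + 8.3430 = 18.3238 ≈ 18.324

18.324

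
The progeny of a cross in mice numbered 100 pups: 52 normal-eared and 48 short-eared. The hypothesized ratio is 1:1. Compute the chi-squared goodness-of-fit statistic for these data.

Total ratio parts = 2. Expected numbers out of 100:
  normal-eared: 100 × 1/2 = 50
  short-eared: 100 × 1/2 = 50
χ² = Σ (O − E)² / E
  normal-eared: (52 − 50)² / 50 = 0.0800
  short-eared: (48 − 50)² / 50 = 0.0800
χ² = 0.0800 + 0.0800 = 0.160

0.160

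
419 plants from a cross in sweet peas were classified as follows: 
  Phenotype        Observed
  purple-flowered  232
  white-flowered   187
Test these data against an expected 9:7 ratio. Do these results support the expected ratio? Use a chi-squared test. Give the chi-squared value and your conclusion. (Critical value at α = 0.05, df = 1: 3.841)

Expected counts for N = 419 under a 9:7 ratio (total parts = 16):
  purple-flowered: 419 × 9/16 = 235.6875
  white-flowered: 419 × 7/16 = 183.3125
χ² = Σ (O − E)² / E
  purple-flowered: (232 − 235.6875)² / 235.6875 = 0.0577
  white-flowered: (187 − 183.3125)² / 183.3125 = 0.0742
χ² = 0.0577 + 0.0742 = 0.1319 ≈ 0.132
Degrees of freedom = 2 − 1 = 1; critical value at α = 0.05 is 3.841.
Since 0.132 < 3.841, we fail to reject the null hypothesis — the data are consistent with the 9:7 ratio.

0.132; consistent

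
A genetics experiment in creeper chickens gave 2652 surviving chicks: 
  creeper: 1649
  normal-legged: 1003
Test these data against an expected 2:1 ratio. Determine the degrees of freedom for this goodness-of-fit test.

1

A goodness-of-fit test with 2 phenotype classes has df = 2 − 1 = 1.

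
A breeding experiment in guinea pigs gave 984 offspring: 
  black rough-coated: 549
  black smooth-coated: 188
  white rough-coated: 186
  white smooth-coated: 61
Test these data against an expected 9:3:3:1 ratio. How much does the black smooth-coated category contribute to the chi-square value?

0.066

The 9:3:3:1 ratio has 16 parts, so with N = 984 the expected counts are:
  black rough-coated: 984 × 9/16 = 553.5
  black smooth-coated: 984 × 3/16 = 184.5
  white rough-coated: 984 × 3/16 = 184.5
  white smooth-coated: 984 × 1/16 = 61.5
Contribution of black smooth-coated: (188 − 184.5)² / 184.5 = 0.0664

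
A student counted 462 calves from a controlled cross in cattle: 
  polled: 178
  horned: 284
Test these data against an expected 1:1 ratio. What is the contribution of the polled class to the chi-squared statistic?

The 1:1 ratio has 2 parts, so with N = 462 the expected counts are:
  polled: 462 × 1/2 = 231
  horned: 462 × 1/2 = 231
Contribution of polled: (178 − 231)² / 231 = 12.1602

12.160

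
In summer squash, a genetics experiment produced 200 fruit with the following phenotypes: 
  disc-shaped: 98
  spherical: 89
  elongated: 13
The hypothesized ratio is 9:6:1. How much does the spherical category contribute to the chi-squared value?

2.613

Total ratio parts = 16. Expected numbers out of 200:
  disc-shaped: 200 × 9/16 = 112.5
  spherical: 200 × 6/16 = 75
  elongated: 200 × 1/16 = 12.5
Contribution of spherical: (89 − 75)² / 75 = 2.6133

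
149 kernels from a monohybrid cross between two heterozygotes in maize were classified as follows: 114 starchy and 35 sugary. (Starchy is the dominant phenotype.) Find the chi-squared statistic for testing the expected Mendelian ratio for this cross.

For a monohybrid cross between heterozygotes with complete dominance, the expected phenotypic ratio is 3:1.
Expected counts for N = 149 under a 3:1 ratio (total parts = 4):
  starchy: 149 × 3/4 = 111.75
  sugary: 149 × 1/4 = 37.25
χ² = Σ (O − E)² / E
  starchy: (114 − 111.75)² / 111.75 = 0.0453
  sugary: (35 − 37.25)² / 37.25 = 0.1359
χ² = 0.0453 + 0.1359 = 0.1812 ≈ 0.181

0.181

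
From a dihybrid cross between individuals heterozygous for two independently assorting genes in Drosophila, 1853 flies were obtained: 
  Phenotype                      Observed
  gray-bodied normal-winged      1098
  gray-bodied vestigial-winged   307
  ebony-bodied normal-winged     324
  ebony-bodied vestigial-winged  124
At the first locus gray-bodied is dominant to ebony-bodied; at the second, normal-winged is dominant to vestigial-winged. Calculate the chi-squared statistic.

A dihybrid F₂ with independent assortment and complete dominance at both loci gives a 9:3:3:1 phenotypic ratio.
The 9:3:3:1 ratio has 16 parts, so with N = 1853 the expected counts are:
  gray-bodied normal-winged: 1853 × 9/16 = 1042.3125
  gray-bodied vestigial-winged: 1853 × 3/16 = 347.4375
  ebony-bodied normal-winged: 1853 × 3/16 = 347.4375
  ebony-bodied vestigial-winged: 1853 × 1/16 = 115.8125
χ² = Σ (O − E)² / E
  gray-bodied normal-winged: (1098 − 1042.3125)² / 1042.3125 = 2.9752
  gray-bodied vestigial-winged: (307 − 347.4375)² / 347.4375 = 4.7064
  ebony-bodied normal-winged: (324 − 347.4375)² / 347.4375 = 1.5811
  ebony-bodied vestigial-winged: (124 − 115.8125)² / 115.8125 = 0.5788
χ² = 2.9752 + 4.7064 + 1.5811 + 0.5788 = 9.8415 ≈ 9.842

9.842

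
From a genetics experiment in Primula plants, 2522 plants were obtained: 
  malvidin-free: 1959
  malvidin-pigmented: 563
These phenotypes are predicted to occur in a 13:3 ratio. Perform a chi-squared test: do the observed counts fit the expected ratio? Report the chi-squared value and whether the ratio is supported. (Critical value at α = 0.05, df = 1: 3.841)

Under the 13:3 hypothesis (Σ ratio = 16, N = 2522):
  malvidin-free: 2522 × 13/16 = 2049.125
  malvidin-pigmented: 2522 × 3/16 = 472.875
χ² = Σ (O − E)² / E
  malvidin-free: (1959 − 2049.125)² / 2049.125 = 3.9639
  malvidin-pigmented: (563 − 472.875)² / 472.875 = 17.1769
χ² = 3.9639 + 17.1769 = 21.1408 ≈ 21.141
Degrees of freedom = 2 − 1 = 1; critical value at α = 0.05 is 3.841.
Since 21.141 > 3.841, we reject the null hypothesis — the data do not fit the 13:3 ratio.

21.141; not consistent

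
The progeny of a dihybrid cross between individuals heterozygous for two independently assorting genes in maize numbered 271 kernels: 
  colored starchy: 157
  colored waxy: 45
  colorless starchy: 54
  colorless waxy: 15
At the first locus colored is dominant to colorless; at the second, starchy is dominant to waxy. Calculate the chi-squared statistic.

A dihybrid F₂ with independent assortment and complete dominance at both loci gives a 9:3:3:1 phenotypic ratio.
The 9:3:3:1 ratio has 16 parts, so with N = 271 the expected counts are:
  colored starchy: 271 × 9/16 = 152.4375
  colored waxy: 271 × 3/16 = 50.8125
  colorless starchy: 271 × 3/16 = 50.8125
  colorless waxy: 271 × 1/16 = 16.9375
χ² = Σ (O − E)² / E
  colored starchy: (157 − 152.4375)² / 152.4375 = 0.1366
  colored waxy: (45 − 50.8125)² / 50.8125 = 0.6649
  colorless starchy: (54 − 50.8125)² / 50.8125 = 0.2000
  colorless waxy: (15 − 16.9375)² / 16.9375 = 0.2216
χ² = 0.1366 + 0.6649 + 0.2000 + 0.2216 = 1.2231 ≈ 1.223

1.223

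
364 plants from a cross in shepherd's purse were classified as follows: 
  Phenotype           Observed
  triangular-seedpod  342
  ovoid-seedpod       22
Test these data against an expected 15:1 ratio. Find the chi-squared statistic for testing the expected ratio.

0.026

Expected counts for N = 364 under a 15:1 ratio (total parts = 16):
  triangular-seedpod: 364 × 15/16 = 341.25
  ovoid-seedpod: 364 × 1/16 = 22.75
χ² = Σ (O − E)² / E
  triangular-seedpod: (342 − 341.25)² / 341.25 = 0.0016
  ovoid-seedpod: (22 − 22.75)² / 22.75 = 0.0247
χ² = 0.0016 + 0.0247 = 0.0263 ≈ 0.026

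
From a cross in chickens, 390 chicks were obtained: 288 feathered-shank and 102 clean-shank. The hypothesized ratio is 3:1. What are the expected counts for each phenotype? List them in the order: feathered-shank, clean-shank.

292.5, 97.5

Under the 3:1 hypothesis (Σ ratio = 4, N = 390):
  feathered-shank: 390 × 3/4 = 292.5
  clean-shank: 390 × 1/4 = 97.5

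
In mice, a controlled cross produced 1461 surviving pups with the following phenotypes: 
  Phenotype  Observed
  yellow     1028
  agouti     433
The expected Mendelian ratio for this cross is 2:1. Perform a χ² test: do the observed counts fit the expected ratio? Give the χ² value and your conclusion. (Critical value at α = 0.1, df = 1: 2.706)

Total ratio parts = 3. Expected numbers out of 1461:
  yellow: 1461 × 2/3 = 974
  agouti: 1461 × 1/3 = 487
χ² = Σ (O − E)² / E
  yellow: (1028 − 974)² / 974 = 2.9938
  agouti: (433 − 487)² / 487 = 5.9877
χ² = 2.9938 + 5.9877 = 8.9815 ≈ 8.982
Degrees of freedom = 2 − 1 = 1; critical value at α = 0.1 is 2.706.
Since 8.982 > 2.706, we reject the null hypothesis — the data do not fit the 2:1 ratio.

8.982; not consistent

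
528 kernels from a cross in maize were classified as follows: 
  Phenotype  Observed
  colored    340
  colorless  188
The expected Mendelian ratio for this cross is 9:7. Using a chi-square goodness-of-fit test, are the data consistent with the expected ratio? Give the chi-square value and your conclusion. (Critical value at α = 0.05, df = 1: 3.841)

Under the 9:7 hypothesis (Σ ratio = 16, N = 528):
  colored: 528 × 9/16 = 297
  colorless: 528 × 7/16 = 231
χ² = Σ (O − E)² / E
  colored: (340 − 297)² / 297 = 6.2256
  colorless: (188 − 231)² / 231 = 8.0043
χ² = 6.2256 + 8.0043 = 14.2299 ≈ 14.230
Degrees of freedom = 2 − 1 = 1; critical value at α = 0.05 is 3.841.
Since 14.230 > 3.841, we reject the null hypothesis — the data do not fit the 9:7 ratio.

14.230; not consistent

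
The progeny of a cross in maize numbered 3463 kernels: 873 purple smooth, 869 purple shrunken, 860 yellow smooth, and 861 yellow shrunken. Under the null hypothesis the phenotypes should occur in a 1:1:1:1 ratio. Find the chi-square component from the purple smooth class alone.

0.061

Under the 1:1:1:1 hypothesis (Σ ratio = 4, N = 3463):
  purple smooth: 3463 × 1/4 = 865.75
  purple shrunken: 3463 × 1/4 = 865.75
  yellow smooth: 3463 × 1/4 = 865.75
  yellow shrunken: 3463 × 1/4 = 865.75
Contribution of purple smooth: (873 − 865.75)² / 865.75 = 0.0607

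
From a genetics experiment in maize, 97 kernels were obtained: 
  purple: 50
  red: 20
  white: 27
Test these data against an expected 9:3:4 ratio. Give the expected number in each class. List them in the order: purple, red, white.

54.5625, 18.1875, 24.25

The 9:3:4 ratio has 16 parts, so with N = 97 the expected counts are:
  purple: 97 × 9/16 = 54.5625
  red: 97 × 3/16 = 18.1875
  white: 97 × 4/16 = 24.25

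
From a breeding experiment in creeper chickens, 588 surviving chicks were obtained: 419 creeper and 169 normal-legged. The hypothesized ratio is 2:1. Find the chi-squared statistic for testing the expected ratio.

Total ratio parts = 3. Expected numbers out of 588:
  creeper: 588 × 2/3 = 392
  normal-legged: 588 × 1/3 = 196
χ² = Σ (O − E)² / E
  creeper: (419 − 392)² / 392 = 1.8597
  normal-legged: (169 − 196)² / 196 = 3.7194
χ² = 1.8597 + 3.7194 = 5.5791 ≈ 5.579

5.579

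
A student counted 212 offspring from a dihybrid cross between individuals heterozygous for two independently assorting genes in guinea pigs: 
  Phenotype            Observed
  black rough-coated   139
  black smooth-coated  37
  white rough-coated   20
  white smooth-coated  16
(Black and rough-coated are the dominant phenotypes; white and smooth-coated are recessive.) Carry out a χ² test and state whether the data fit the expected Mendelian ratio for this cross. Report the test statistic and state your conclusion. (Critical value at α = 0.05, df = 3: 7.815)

13.845; not consistent

A dihybrid F₂ with independent assortment and complete dominance at both loci gives a 9:3:3:1 phenotypic ratio.
Expected counts for N = 212 under a 9:3:3:1 ratio (total parts = 16):
  black rough-coated: 212 × 9/16 = 119.25
  black smooth-coated: 212 × 3/16 = 39.75
  white rough-coated: 212 × 3/16 = 39.75
  white smooth-coated: 212 × 1/16 = 13.25
χ² = Σ (O − E)² / E
  black rough-coated: (139 − 119.25)² / 119.25 = 3.2710
  black smooth-coated: (37 − 39.75)² / 39.75 = 0.1903
  white rough-coated: (20 − 39.75)² / 39.75 = 9.8129
  white smooth-coated: (16 − 13.25)² / 13.25 = 0.5708
χ² = 3.2710 + 0.1903 + 9.8129 + 0.5708 = 13.845
Degrees of freedom = 4 − 1 = 3; critical value at α = 0.05 is 7.815.
Since 13.845 > 7.815, we reject the null hypothesis — the data do not fit the 9:3:3:1 ratio.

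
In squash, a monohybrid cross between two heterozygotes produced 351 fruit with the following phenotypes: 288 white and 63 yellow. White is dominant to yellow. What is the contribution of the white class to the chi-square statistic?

2.327

For a monohybrid cross between heterozygotes with complete dominance, the expected phenotypic ratio is 3:1.
Expected counts for N = 351 under a 3:1 ratio (total parts = 4):
  white: 351 × 3/4 = 263.25
  yellow: 351 × 1/4 = 87.75
Contribution of white: (288 − 263.25)² / 263.25 = 2.3269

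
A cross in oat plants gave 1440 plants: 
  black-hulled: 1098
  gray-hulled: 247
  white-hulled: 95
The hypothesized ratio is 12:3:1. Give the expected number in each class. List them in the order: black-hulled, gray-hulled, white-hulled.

Total ratio parts = 16. Expected numbers out of 1440:
  black-hulled: 1440 × 12/16 = 1080
  gray-hulled: 1440 × 3/16 = 270
  white-hulled: 1440 × 1/16 = 90

1080, 270, 90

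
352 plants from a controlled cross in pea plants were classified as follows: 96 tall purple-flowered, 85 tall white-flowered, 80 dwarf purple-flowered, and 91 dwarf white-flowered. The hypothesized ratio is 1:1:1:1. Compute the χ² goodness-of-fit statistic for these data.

1.659

Expected counts for N = 352 under a 1:1:1:1 ratio (total parts = 4):
  tall purple-flowered: 352 × 1/4 = 88
  tall white-flowered: 352 × 1/4 = 88
  dwarf purple-flowered: 352 × 1/4 = 88
  dwarf white-flowered: 352 × 1/4 = 88
χ² = Σ (O − E)² / E
  tall purple-flowered: (96 − 88)² / 88 = 0.7273
  tall white-flowered: (85 − 88)² / 88 = 0.1023
  dwarf purple-flowered: (80 − 88)² / 88 = 0.7273
  dwarf white-flowered: (91 − 88)² / 88 = 0.1023
χ² = 0.7273 + 0.1023 + 0.7273 + 0.1023 = 1.6592 ≈ 1.659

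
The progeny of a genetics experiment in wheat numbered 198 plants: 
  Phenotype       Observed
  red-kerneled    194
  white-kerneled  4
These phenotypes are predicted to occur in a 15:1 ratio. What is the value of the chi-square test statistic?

The 15:1 ratio has 16 parts, so with N = 198 the expected counts are:
  red-kerneled: 198 × 15/16 = 185.625
  white-kerneled: 198 × 1/16 = 12.375
χ² = Σ (O − E)² / E
  red-kerneled: (194 − 185.625)² / 185.625 = 0.3779
  white-kerneled: (4 − 12.375)² / 12.375 = 5.6679
χ² = 0.3779 + 5.6679 = 6.0458 ≈ 6.046

6.046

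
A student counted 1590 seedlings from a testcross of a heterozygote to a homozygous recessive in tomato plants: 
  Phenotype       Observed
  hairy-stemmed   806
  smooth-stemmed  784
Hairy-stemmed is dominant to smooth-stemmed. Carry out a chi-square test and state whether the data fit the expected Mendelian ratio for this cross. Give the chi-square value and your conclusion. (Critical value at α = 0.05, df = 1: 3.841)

0.304; consistent

A testcross of a heterozygote (Aa × aa) gives a 1:1 phenotypic ratio.
Under the 1:1 hypothesis (Σ ratio = 2, N = 1590):
  hairy-stemmed: 1590 × 1/2 = 795
  smooth-stemmed: 1590 × 1/2 = 795
χ² = Σ (O − E)² / E
  hairy-stemmed: (806 − 795)² / 795 = 0.1522
  smooth-stemmed: (784 − 795)² / 795 = 0.1522
χ² = 0.1522 + 0.1522 = 0.3044 ≈ 0.304
Degrees of freedom = 2 − 1 = 1; critical value at α = 0.05 is 3.841.
Since 0.304 < 3.841, we fail to reject the null hypothesis — the data are consistent with the 1:1 ratio.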